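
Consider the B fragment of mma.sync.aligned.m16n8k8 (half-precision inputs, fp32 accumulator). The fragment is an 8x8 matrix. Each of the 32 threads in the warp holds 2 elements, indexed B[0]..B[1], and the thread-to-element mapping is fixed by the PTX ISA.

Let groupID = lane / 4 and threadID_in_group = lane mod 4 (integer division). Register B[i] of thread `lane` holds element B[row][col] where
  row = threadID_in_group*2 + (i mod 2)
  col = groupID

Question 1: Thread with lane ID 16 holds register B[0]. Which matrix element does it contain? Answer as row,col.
0,4

16: gr=4,th=0
[0] (0*2+0,4) = (0,4)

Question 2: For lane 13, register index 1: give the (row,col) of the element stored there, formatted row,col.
3,3

lane 13->13/4=3, 13 mod 4=1
i=1  r:2·1+1->3  c:3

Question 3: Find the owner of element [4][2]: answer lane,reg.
10,0

c: 2->gid=2  r: 4->tid=2,i&1=0
L=2*4+2=10  i=0=0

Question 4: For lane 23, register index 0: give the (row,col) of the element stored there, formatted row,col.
lane 23=>23/4=5, 23 mod 4=3
i=0  r:2·3+0=>6  c:5

6,5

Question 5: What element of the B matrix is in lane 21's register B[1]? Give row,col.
L=21=>grp=21>>2=5, tig=21&3=1
[1]=>row 1·2+1=3  col grp=5

3,5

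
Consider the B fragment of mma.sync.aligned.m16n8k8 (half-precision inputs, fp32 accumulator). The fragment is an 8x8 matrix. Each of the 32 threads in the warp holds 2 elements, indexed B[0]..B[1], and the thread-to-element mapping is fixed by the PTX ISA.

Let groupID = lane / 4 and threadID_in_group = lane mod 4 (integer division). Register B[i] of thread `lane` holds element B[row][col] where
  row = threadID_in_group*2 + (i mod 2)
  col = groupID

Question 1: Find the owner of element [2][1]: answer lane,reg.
c=1->g=1  r=2->t=1,b0=0
L=1*4+1=5  i=0=0

5,0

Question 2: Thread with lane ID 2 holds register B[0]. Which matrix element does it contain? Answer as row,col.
4,0

2: G=0,T=2
[0] (2*2+0,0) = (4,0)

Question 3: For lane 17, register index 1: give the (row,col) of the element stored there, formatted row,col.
3,4

lane 17: g=4 (17/4), t=1 (17%4)
i=1: r=1*2+1=3, c=g=4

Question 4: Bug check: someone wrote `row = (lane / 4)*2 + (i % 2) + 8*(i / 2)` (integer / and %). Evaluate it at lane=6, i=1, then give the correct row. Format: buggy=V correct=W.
`(lane / 4)*2 + (i % 2) + 8*(i / 2)`[6,1]->3
6: g=1,t=2
[1] (2*2+1,1) = (5,1)
row: 3 vs 5

buggy=3 correct=5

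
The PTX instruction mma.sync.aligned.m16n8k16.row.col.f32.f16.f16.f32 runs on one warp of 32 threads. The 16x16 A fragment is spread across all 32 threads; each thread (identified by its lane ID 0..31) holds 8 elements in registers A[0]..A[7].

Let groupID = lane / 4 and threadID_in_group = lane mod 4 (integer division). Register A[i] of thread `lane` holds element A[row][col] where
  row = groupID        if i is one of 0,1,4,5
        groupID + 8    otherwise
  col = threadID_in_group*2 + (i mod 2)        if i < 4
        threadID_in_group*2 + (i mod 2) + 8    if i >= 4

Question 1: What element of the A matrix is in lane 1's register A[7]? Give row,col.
1: gid=0,tid=1
[7] (0+8,1*2+1+8) = (8,11)

8,11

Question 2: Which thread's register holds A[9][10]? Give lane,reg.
5,6

r=9⇒gr=1,Rb=1  c=10⇒Cb=1,th=1,odd=0
L=1*4+1=5  i=1*4+1*2+0=6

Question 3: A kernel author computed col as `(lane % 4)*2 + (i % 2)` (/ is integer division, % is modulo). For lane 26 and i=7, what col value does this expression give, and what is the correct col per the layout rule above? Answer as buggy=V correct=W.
buggy=5 correct=13

`(lane % 4)*2 + (i % 2)`[26,7]->5
lane 26: g=6 (26/4), t=2 (26%4)
i=7: r=6+8=14, c=2*2+1+8=13
col: 5 vs 13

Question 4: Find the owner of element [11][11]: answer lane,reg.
r:11=>grp=3,rB=1  c:11=>cB=1,tig=1,lo=1
L=3*4+1=13  i=1*4+1*2+1=7

13,7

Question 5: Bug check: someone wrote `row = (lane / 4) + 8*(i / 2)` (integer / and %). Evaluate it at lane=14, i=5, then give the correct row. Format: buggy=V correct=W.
`(lane / 4) + 8*(i / 2)`[14,5]⇒19
L=14⇒gr=14>>2=3, th=14&3=2
[5]⇒row 3+0=3  col 2·2+1+8=13
row: 19 vs 3

buggy=19 correct=3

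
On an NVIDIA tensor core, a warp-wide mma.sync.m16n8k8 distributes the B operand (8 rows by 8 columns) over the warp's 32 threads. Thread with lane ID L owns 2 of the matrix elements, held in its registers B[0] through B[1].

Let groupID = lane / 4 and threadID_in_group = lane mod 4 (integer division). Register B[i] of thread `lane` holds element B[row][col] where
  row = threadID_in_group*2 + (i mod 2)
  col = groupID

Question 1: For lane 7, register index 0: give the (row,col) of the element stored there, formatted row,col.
6,1

L=7->gid=7>>2=1, tid=7&3=3
[0]->row 3·2+0=6  col gid=1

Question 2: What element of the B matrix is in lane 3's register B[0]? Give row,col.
lane 3: gr=0 (3/4), th=3 (3%4)
i=0: r=3*2+0=6, c=gr=0

6,0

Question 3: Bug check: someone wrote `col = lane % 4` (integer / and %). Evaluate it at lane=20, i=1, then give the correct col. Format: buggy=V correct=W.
`lane % 4`[20,1]→0
20: G=5,T=0
[1] (0*2+1,5) = (1,5)
col: 0 vs 5

buggy=0 correct=5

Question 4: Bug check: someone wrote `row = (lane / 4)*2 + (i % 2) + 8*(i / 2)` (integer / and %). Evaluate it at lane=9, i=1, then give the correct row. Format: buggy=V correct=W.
`(lane / 4)*2 + (i % 2) + 8*(i / 2)`[9,1]⇒5
lane 9: gr=2 (9/4), th=1 (9%4)
i=1: r=1*2+1=3, c=gr=2
row: 5 vs 3

buggy=5 correct=3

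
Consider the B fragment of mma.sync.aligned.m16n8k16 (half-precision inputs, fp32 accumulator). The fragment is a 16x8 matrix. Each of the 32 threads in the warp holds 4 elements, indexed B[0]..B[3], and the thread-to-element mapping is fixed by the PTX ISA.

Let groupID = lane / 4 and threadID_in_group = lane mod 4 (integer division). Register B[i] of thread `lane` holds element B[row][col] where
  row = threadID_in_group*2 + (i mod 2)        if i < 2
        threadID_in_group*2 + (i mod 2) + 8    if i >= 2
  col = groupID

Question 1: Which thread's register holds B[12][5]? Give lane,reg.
c: 5->gid=5  r: 12->r8=1,tid=2,i&1=0
L=5*4+2=22  i=1*2+0=2

22,2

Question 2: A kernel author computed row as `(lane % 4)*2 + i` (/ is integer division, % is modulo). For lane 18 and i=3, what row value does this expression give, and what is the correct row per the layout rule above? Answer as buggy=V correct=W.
buggy=7 correct=13

`(lane % 4)*2 + i`[18,3]⇒7
lane 18⇒18/4=4, 18 mod 4=2
i=3  r:2·2+1+8⇒13  c:4
row: 7 vs 13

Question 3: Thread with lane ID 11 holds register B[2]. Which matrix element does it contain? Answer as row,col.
14,2

lane 11->11/4=2, 11 mod 4=3
i=2  r:2·3+0+8->14  c:2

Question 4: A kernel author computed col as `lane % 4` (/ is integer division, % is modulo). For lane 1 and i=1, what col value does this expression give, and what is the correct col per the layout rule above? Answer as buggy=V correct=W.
`lane % 4`[1,1]⇒1
L=1⇒gr=1>>2=0, th=1&3=1
[1]⇒row 1·2+1+0=3  col gr=0
col: 1 vs 0

buggy=1 correct=0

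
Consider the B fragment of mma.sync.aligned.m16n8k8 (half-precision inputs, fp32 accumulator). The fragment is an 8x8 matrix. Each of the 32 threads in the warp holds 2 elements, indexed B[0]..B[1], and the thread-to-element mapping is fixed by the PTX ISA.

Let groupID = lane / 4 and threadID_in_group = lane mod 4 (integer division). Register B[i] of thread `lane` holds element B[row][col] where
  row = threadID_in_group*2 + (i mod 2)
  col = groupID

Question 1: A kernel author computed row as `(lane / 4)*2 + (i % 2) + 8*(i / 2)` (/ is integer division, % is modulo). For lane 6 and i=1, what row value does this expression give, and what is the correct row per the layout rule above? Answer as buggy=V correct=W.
`(lane / 4)*2 + (i % 2) + 8*(i / 2)`[6,1]→3
6: G=1,T=2
[1] (2*2+1,1) = (5,1)
row: 3 vs 5

buggy=3 correct=5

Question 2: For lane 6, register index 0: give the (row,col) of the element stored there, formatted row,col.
lane 6: g=1 (6/4), t=2 (6%4)
i=0: r=2*2+0=4, c=g=1

4,1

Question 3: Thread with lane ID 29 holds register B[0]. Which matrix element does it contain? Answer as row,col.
lane 29: gid=7 (29/4), tid=1 (29%4)
i=0: r=1*2+0=2, c=gid=7

2,7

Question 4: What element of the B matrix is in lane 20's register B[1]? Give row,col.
1,5

20: g=5,t=0
[1] (0*2+1,5) = (1,5)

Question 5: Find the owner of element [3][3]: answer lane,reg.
13,1

c=3→G=3  r=3→T=1,p=1
L=3*4+1=13  i=1=1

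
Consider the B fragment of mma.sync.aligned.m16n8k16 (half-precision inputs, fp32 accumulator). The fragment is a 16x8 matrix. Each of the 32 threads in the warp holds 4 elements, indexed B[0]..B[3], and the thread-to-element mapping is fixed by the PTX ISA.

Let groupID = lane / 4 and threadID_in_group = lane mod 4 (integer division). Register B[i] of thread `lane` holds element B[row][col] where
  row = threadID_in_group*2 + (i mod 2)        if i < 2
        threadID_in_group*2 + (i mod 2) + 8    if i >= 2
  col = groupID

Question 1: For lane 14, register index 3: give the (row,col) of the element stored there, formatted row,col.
14: gid=3,tid=2
[3] (2*2+1+8,3) = (13,3)

13,3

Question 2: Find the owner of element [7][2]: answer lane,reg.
11,1

c: 2->gid=2  r: 7->r8=0,tid=3,i&1=1
L=2*4+3=11  i=0*2+1=1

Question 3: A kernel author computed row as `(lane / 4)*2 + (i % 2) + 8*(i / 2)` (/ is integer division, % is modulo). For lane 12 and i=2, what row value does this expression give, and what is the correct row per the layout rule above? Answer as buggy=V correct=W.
`(lane / 4)*2 + (i % 2) + 8*(i / 2)`[12,2]->14
12: g=3,t=0
[2] (0*2+0+8,3) = (8,3)
row: 14 vs 8

buggy=14 correct=8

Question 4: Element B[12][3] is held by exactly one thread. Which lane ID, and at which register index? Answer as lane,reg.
c=3->g=3  r=12->rb=1,t=2,b0=0
L=3*4+2=14  i=1*2+0=2

14,2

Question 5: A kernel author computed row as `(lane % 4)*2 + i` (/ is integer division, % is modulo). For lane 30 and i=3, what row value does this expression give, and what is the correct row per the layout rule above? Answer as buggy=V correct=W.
buggy=7 correct=13

`(lane % 4)*2 + i`[30,3]->7
L=30->gid=30>>2=7, tid=30&3=2
[3]->row 2·2+1+8=13  col gid=7
row: 7 vs 13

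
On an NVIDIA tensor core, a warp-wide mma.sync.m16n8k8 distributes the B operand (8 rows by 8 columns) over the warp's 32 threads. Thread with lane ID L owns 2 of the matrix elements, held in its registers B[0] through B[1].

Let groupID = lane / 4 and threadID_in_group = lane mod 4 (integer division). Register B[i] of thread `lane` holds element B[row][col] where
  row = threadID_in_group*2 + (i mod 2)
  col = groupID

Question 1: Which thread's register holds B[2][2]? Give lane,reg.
c=2->g=2  r=2->t=1,b0=0
L=2*4+1=9  i=0=0

9,0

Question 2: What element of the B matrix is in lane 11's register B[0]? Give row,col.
L=11=>grp=11>>2=2, tig=11&3=3
[0]=>row 3·2+0=6  col grp=2

6,2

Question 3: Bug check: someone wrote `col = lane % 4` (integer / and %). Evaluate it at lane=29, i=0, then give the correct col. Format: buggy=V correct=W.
buggy=1 correct=7

`lane % 4`[29,0]⇒1
lane 29: gr=7 (29/4), th=1 (29%4)
i=0: r=1*2+0=2, c=gr=7
col: 1 vs 7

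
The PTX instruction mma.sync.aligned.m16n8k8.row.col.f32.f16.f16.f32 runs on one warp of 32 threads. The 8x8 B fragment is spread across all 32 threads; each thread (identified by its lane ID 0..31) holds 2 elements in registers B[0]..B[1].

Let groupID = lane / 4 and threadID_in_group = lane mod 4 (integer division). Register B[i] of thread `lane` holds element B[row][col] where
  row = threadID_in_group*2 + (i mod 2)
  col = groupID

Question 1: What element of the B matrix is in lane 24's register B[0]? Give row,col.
lane 24=>24/4=6, 24 mod 4=0
i=0  r:2·0+0=>0  c:6

0,6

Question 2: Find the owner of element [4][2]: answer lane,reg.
c=2->g=2  r=4->t=2,b0=0
L=2*4+2=10  i=0=0

10,0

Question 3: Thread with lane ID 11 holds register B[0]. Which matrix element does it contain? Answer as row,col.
11: grp=2,tig=3
[0] (3*2+0,2) = (6,2)

6,2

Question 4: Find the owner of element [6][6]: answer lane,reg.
c=6->g=6  r=6->t=3,b0=0
L=6*4+3=27  i=0=0

27,0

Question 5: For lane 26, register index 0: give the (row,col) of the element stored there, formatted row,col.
4,6

lane 26: G=6 (26/4), T=2 (26%4)
i=0: r=2*2+0=4, c=G=6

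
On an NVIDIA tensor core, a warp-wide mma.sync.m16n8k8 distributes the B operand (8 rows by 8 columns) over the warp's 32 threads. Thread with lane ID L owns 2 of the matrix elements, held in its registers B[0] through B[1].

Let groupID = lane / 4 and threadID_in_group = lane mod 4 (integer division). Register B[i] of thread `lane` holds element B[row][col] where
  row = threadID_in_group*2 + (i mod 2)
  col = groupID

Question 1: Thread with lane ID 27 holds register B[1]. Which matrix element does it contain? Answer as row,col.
lane 27->27/4=6, 27 mod 4=3
i=1  r:2·3+1->7  c:6

7,6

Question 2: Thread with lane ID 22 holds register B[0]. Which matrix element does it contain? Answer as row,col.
4,5

22: g=5,t=2
[0] (2*2+0,5) = (4,5)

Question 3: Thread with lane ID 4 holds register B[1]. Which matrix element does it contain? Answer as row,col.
4: gid=1,tid=0
[1] (0*2+1,1) = (1,1)

1,1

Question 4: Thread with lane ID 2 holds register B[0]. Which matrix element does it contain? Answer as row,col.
lane 2: G=0 (2/4), T=2 (2%4)
i=0: r=2*2+0=4, c=G=0

4,0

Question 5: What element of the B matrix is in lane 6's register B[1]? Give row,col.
5,1

lane 6: gid=1 (6/4), tid=2 (6%4)
i=1: r=2*2+1=5, c=gid=1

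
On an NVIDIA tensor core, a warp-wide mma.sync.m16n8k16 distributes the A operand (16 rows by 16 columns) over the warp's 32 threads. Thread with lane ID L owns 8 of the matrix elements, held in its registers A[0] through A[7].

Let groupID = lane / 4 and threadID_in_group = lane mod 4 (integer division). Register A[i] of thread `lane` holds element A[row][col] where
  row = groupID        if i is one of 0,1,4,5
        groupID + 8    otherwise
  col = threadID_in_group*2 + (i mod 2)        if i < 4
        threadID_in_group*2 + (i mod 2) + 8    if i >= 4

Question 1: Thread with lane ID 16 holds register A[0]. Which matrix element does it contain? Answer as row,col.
16: g=4,t=0
[0] (4+0,0*2+0+0) = (4,0)

4,0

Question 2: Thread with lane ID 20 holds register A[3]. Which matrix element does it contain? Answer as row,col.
lane 20→20/4=5, 20 mod 4=0
i=3  r:5+8→13  c:2·0+1+0→1

13,1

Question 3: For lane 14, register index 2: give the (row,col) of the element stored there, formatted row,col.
11,4

L=14⇒gr=14>>2=3, th=14&3=2
[2]⇒row 3+8=11  col 2·2+0+0=4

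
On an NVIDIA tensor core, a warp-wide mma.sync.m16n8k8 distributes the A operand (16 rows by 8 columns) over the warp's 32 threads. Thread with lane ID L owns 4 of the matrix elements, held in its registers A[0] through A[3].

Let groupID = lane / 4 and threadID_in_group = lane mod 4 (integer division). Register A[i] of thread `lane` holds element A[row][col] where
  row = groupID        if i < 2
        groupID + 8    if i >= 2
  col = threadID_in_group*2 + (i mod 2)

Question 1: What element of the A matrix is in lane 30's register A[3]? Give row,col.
15,5

lane 30: G=7 (30/4), T=2 (30%4)
i=3: r=7+8=15, c=2*2+1=5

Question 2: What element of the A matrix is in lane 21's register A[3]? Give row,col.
lane 21: g=5 (21/4), t=1 (21%4)
i=3: r=5+8=13, c=1*2+1=3

13,3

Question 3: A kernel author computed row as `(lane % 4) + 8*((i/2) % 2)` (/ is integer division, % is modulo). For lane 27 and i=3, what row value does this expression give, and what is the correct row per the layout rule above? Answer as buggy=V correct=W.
`(lane % 4) + 8*((i/2) % 2)`[27,3]=>11
L=27=>grp=27>>2=6, tig=27&3=3
[3]=>row 6+8=14  col 3·2+1=7
row: 11 vs 14

buggy=11 correct=14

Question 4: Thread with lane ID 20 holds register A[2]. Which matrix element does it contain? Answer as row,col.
13,0

20: g=5,t=0
[2] (5+8,0*2+0) = (13,0)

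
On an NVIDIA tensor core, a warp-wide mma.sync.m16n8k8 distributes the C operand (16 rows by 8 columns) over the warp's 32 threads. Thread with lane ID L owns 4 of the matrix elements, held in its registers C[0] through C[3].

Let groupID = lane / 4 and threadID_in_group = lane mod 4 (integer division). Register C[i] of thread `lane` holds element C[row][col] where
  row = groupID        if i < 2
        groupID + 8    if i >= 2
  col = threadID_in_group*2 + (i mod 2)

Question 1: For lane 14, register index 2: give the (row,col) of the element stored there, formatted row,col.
11,4

lane 14→14/4=3, 14 mod 4=2
i=2  r:3+8→11  c:2·2+0→4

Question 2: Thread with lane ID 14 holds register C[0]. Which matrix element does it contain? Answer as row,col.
3,4

L=14⇒gr=14>>2=3, th=14&3=2
[0]⇒row 3+0=3  col 2·2+0=4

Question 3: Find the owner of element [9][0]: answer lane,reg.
r: 9->gid=1,r8=1  c: 0->tid=0,i&1=0
L=1*4+0=4  i=1*2+0=2

4,2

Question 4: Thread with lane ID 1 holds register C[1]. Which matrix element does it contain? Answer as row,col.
1: G=0,T=1
[1] (0+0,1*2+1) = (0,3)

0,3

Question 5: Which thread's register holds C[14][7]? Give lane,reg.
27,3

r=14→G=6,rhi=1  c=7→T=3,p=1
L=6*4+3=27  i=1*2+1=3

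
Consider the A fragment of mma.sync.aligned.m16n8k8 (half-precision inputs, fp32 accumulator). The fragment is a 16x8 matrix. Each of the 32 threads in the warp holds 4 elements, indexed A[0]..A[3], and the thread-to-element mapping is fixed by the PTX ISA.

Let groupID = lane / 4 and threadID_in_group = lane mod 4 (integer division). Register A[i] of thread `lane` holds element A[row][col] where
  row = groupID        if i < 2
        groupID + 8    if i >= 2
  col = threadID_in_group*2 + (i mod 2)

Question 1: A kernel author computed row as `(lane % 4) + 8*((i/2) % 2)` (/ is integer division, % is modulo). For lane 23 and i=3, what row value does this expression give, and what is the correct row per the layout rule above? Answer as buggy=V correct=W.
`(lane % 4) + 8*((i/2) % 2)`[23,3]→11
23: G=5,T=3
[3] (5+8,3*2+1) = (13,7)
row: 11 vs 13

buggy=11 correct=13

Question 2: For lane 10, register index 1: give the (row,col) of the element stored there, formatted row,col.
2,5

L=10→G=10>>2=2, T=10&3=2
[1]→row 2+0=2  col 2·2+1=5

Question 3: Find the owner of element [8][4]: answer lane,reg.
2,2

r:8=>grp=0,rB=1  c:4=>tig=2,lo=0
L=0*4+2=2  i=1*2+0=2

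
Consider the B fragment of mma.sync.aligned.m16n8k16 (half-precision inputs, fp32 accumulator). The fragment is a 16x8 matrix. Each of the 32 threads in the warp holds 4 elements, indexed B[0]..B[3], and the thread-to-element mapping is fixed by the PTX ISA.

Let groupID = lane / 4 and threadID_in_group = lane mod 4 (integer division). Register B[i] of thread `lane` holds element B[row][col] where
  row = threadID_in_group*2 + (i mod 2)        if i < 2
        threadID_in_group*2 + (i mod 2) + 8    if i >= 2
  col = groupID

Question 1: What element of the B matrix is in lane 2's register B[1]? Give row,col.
lane 2: g=0 (2/4), t=2 (2%4)
i=1: r=2*2+1+0=5, c=g=0

5,0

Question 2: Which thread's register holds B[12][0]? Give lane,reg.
2,2

c:0=>grp=0  r:12=>rB=1,tig=2,lo=0
L=0*4+2=2  i=1*2+0=2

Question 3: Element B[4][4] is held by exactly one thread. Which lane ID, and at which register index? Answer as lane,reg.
c=4→G=4  r=4→rhi=0,T=2,p=0
L=4*4+2=18  i=0*2+0=0

18,0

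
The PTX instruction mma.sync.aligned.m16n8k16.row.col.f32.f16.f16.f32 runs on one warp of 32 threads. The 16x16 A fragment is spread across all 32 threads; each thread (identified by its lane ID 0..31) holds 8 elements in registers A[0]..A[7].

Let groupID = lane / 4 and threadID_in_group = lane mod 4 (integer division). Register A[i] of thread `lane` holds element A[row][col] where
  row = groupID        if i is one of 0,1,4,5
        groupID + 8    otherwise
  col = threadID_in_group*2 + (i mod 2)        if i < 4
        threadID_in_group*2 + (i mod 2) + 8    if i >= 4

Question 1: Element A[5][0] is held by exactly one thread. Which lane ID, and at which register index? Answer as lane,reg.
20,0

r:5=>grp=5,rB=0  c:0=>cB=0,tig=0,lo=0
L=5*4+0=20  i=0*4+0*2+0=0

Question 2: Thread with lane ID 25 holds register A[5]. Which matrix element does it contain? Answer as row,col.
lane 25: gid=6 (25/4), tid=1 (25%4)
i=5: r=6+0=6, c=1*2+1+8=11

6,11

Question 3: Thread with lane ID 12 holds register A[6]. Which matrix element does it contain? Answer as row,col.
L=12=>grp=12>>2=3, tig=12&3=0
[6]=>row 3+8=11  col 0·2+0+8=8

11,8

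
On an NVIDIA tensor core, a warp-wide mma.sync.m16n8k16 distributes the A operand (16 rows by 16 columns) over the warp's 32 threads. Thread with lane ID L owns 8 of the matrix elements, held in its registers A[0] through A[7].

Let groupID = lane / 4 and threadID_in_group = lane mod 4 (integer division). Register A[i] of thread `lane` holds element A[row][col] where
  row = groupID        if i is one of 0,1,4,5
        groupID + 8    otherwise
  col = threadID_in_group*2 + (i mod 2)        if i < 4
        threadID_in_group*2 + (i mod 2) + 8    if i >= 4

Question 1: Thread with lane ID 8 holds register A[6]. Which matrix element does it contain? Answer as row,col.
10,8

lane 8⇒8/4=2, 8 mod 4=0
i=6  r:2+8⇒10  c:2·0+0+8⇒8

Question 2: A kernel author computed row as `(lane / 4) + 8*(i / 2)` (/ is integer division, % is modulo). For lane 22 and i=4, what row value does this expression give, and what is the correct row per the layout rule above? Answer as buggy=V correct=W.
`(lane / 4) + 8*(i / 2)`[22,4]⇒21
22: gr=5,th=2
[4] (5+0,2*2+0+8) = (5,12)
row: 21 vs 5

buggy=21 correct=5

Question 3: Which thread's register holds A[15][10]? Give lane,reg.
r=15⇒gr=7,Rb=1  c=10⇒Cb=1,th=1,odd=0
L=7*4+1=29  i=1*4+1*2+0=6

29,6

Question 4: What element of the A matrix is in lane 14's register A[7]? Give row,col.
11,13

L=14->g=14>>2=3, t=14&3=2
[7]->row 3+8=11  col 2·2+1+8=13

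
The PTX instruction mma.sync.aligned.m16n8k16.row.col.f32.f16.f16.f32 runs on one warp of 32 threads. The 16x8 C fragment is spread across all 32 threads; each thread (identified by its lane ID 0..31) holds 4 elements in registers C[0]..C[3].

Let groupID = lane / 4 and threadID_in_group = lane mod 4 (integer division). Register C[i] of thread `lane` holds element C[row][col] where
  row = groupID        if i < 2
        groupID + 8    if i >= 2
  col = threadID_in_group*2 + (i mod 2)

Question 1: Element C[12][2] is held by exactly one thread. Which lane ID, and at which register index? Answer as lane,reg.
r=12⇒gr=4,Rb=1  c=2⇒th=1,odd=0
L=4*4+1=17  i=1*2+0=2

17,2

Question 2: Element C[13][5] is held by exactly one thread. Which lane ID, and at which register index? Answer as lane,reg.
r=13->g=5,rb=1  c=5->t=2,b0=1
L=5*4+2=22  i=1*2+1=3

22,3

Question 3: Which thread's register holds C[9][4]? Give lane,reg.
r:9=>grp=1,rB=1  c:4=>tig=2,lo=0
L=1*4+2=6  i=1*2+0=2

6,2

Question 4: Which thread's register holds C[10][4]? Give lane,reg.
r=10⇒gr=2,Rb=1  c=4⇒th=2,odd=0
L=2*4+2=10  i=1*2+0=2

10,2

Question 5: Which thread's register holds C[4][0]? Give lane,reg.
16,0

r=4→G=4,rhi=0  c=0→T=0,p=0
L=4*4+0=16  i=0*2+0=0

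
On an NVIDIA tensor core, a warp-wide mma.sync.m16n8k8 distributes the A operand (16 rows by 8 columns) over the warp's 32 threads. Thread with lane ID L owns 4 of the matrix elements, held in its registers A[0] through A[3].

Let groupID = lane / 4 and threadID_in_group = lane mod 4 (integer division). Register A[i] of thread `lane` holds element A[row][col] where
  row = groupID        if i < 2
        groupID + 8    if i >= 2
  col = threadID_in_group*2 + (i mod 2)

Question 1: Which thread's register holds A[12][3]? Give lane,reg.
r=12→G=4,rhi=1  c=3→T=1,p=1
L=4*4+1=17  i=1*2+1=3

17,3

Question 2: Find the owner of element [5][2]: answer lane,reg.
r=5→G=5,rhi=0  c=2→T=1,p=0
L=5*4+1=21  i=0*2+0=0

21,0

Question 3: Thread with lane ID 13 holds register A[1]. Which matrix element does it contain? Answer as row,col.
3,3

lane 13: gr=3 (13/4), th=1 (13%4)
i=1: r=3+0=3, c=1*2+1=3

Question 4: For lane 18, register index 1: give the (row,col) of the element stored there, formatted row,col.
lane 18: G=4 (18/4), T=2 (18%4)
i=1: r=4+0=4, c=2*2+1=5

4,5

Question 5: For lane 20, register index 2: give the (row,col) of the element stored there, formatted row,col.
lane 20: gr=5 (20/4), th=0 (20%4)
i=2: r=5+8=13, c=0*2+0=0

13,0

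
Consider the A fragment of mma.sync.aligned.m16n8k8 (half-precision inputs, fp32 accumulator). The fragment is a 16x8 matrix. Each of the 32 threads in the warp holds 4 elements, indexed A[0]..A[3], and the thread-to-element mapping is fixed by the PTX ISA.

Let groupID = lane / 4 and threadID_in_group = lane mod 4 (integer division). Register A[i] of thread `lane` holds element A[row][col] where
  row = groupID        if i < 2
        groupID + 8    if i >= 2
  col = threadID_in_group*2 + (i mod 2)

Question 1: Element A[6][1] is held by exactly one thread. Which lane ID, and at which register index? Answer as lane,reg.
24,1

r=6->g=6,rb=0  c=1->t=0,b0=1
L=6*4+0=24  i=0*2+1=1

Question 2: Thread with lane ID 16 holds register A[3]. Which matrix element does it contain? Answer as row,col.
L=16→G=16>>2=4, T=16&3=0
[3]→row 4+8=12  col 0·2+1=1

12,1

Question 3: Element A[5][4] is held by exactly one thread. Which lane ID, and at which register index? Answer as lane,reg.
r: 5->gid=5,r8=0  c: 4->tid=2,i&1=0
L=5*4+2=22  i=0*2+0=0

22,0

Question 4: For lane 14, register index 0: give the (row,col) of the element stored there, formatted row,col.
3,4

L=14->g=14>>2=3, t=14&3=2
[0]->row 3+0=3  col 2·2+0=4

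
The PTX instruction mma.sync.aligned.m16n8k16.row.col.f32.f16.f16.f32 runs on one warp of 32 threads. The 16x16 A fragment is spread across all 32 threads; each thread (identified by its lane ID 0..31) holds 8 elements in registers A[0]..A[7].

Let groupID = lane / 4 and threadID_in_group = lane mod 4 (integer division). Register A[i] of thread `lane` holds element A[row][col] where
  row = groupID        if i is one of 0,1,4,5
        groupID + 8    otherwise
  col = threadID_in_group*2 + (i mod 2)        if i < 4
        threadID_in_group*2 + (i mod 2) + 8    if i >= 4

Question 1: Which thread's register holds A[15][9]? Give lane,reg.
r=15→G=7,rhi=1  c=9→chi=1,T=0,p=1
L=7*4+0=28  i=1*4+1*2+1=7

28,7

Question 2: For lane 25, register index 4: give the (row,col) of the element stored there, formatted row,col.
6,10

25: gr=6,th=1
[4] (6+0,1*2+0+8) = (6,10)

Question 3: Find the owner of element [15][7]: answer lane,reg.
31,3

r=15→G=7,rhi=1  c=7→chi=0,T=3,p=1
L=7*4+3=31  i=0*4+1*2+1=3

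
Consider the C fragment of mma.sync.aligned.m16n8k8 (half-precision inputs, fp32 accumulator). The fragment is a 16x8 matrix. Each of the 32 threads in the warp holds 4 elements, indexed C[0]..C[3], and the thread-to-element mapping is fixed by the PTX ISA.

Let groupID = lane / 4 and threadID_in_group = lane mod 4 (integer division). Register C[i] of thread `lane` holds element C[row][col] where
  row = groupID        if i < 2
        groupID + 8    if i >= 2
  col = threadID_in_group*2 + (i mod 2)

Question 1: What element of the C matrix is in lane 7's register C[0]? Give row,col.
lane 7=>7/4=1, 7 mod 4=3
i=0  r:1+0=>1  c:2·3+0=>6

1,6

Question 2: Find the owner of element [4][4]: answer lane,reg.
r: 4->gid=4,r8=0  c: 4->tid=2,i&1=0
L=4*4+2=18  i=0*2+0=0

18,0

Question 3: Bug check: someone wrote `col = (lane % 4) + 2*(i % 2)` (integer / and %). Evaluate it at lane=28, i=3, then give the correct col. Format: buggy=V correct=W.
`(lane % 4) + 2*(i % 2)`[28,3]→2
lane 28→28/4=7, 28 mod 4=0
i=3  r:7+8→15  c:2·0+1→1
col: 2 vs 1

buggy=2 correct=1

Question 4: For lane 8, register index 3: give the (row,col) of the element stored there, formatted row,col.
8: g=2,t=0
[3] (2+8,0*2+1) = (10,1)

10,1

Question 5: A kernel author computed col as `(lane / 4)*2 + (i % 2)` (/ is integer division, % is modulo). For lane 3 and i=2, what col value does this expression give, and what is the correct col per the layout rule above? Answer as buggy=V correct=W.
`(lane / 4)*2 + (i % 2)`[3,2]->0
lane 3: g=0 (3/4), t=3 (3%4)
i=2: r=0+8=8, c=3*2+0=6
col: 0 vs 6

buggy=0 correct=6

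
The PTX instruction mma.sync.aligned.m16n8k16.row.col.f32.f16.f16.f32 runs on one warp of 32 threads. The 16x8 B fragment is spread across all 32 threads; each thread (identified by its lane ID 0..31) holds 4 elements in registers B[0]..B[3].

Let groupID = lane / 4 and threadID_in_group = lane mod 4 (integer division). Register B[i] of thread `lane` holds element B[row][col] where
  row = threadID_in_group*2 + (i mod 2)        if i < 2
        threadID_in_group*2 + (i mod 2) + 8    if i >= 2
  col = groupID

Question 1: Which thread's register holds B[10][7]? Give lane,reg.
29,2

c=7->g=7  r=10->rb=1,t=1,b0=0
L=7*4+1=29  i=1*2+0=2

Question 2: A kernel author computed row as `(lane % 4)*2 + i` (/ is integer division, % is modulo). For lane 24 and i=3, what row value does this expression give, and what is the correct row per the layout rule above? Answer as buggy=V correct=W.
buggy=3 correct=9

`(lane % 4)*2 + i`[24,3]=>3
lane 24=>24/4=6, 24 mod 4=0
i=3  r:2·0+1+8=>9  c:6
row: 3 vs 9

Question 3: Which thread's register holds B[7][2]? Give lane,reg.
c:2=>grp=2  r:7=>rB=0,tig=3,lo=1
L=2*4+3=11  i=0*2+1=1

11,1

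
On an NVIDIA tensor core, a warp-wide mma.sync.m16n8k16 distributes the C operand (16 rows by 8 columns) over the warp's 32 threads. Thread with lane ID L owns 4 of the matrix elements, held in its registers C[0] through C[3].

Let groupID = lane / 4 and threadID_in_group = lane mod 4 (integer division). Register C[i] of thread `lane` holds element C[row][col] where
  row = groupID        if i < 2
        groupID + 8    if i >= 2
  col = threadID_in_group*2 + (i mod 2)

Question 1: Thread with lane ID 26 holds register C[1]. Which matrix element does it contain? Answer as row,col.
lane 26⇒26/4=6, 26 mod 4=2
i=1  r:6+0⇒6  c:2·2+1⇒5

6,5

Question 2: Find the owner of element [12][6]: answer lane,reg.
r:12=>grp=4,rB=1  c:6=>tig=3,lo=0
L=4*4+3=19  i=1*2+0=2

19,2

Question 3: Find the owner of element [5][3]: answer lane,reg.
r=5→G=5,rhi=0  c=3→T=1,p=1
L=5*4+1=21  i=0*2+1=1

21,1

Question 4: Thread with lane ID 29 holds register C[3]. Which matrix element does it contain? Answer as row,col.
15,3

lane 29->29/4=7, 29 mod 4=1
i=3  r:7+8->15  c:2·1+1->3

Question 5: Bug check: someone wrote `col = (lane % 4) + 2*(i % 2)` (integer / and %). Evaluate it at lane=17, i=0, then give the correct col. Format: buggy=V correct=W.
`(lane % 4) + 2*(i % 2)`[17,0]->1
lane 17: gid=4 (17/4), tid=1 (17%4)
i=0: r=4+0=4, c=1*2+0=2
col: 1 vs 2

buggy=1 correct=2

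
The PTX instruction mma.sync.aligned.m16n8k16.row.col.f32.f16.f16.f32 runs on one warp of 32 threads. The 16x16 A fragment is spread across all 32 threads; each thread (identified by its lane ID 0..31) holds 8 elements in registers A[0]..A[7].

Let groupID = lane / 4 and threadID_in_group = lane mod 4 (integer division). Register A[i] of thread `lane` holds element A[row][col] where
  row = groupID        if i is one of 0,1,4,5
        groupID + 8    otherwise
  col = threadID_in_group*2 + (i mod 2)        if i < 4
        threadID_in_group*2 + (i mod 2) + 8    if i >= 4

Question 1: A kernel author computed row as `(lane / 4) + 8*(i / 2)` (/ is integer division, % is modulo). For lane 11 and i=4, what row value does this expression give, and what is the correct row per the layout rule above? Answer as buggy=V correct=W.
`(lane / 4) + 8*(i / 2)`[11,4]⇒18
11: gr=2,th=3
[4] (2+0,3*2+0+8) = (2,14)
row: 18 vs 2

buggy=18 correct=2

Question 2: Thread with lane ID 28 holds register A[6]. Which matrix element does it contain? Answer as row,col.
lane 28: gid=7 (28/4), tid=0 (28%4)
i=6: r=7+8=15, c=0*2+0+8=8

15,8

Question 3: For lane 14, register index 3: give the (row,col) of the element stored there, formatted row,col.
L=14->gid=14>>2=3, tid=14&3=2
[3]->row 3+8=11  col 2·2+1+0=5

11,5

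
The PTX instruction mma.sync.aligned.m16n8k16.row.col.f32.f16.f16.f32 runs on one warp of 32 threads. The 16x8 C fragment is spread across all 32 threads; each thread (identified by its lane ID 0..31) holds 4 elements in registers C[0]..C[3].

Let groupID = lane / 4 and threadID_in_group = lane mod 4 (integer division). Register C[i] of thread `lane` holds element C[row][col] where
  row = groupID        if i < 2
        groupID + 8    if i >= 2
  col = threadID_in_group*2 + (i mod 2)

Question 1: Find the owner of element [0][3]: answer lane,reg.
1,1

r=0→G=0,rhi=0  c=3→T=1,p=1
L=0*4+1=1  i=0*2+1=1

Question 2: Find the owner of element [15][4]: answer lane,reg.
30,2

r:15=>grp=7,rB=1  c:4=>tig=2,lo=0
L=7*4+2=30  i=1*2+0=2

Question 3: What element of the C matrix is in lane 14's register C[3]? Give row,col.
L=14->g=14>>2=3, t=14&3=2
[3]->row 3+8=11  col 2·2+1=5

11,5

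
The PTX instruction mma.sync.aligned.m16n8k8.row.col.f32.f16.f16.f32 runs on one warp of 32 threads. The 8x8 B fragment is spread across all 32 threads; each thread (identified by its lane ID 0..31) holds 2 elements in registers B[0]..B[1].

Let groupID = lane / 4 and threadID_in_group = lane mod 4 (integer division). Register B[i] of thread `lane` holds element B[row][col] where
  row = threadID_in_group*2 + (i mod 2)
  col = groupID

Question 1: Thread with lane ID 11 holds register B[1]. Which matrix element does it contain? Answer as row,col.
7,2

11: gid=2,tid=3
[1] (3*2+1,2) = (7,2)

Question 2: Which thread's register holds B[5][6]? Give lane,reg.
26,1

c:6=>grp=6  r:5=>tig=2,lo=1
L=6*4+2=26  i=1=1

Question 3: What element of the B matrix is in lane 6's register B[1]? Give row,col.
lane 6: gid=1 (6/4), tid=2 (6%4)
i=1: r=2*2+1=5, c=gid=1

5,1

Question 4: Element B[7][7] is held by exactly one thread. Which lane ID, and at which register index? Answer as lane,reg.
c=7->g=7  r=7->t=3,b0=1
L=7*4+3=31  i=1=1

31,1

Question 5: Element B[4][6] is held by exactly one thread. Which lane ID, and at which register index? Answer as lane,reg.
c=6→G=6  r=4→T=2,p=0
L=6*4+2=26  i=0=0

26,0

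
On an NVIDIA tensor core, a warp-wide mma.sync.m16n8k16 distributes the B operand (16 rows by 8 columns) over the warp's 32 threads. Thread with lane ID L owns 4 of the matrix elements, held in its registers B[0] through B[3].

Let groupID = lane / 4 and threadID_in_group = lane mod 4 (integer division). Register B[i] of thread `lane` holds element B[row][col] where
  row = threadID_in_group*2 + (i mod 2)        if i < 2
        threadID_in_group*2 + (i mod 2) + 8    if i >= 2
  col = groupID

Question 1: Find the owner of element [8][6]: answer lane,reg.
c=6->g=6  r=8->rb=1,t=0,b0=0
L=6*4+0=24  i=1*2+0=2

24,2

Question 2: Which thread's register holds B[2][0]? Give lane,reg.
c=0→G=0  r=2→rhi=0,T=1,p=0
L=0*4+1=1  i=0*2+0=0

1,0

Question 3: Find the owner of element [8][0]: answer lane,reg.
c=0⇒gr=0  r=8⇒Rb=1,th=0,odd=0
L=0*4+0=0  i=1*2+0=2

0,2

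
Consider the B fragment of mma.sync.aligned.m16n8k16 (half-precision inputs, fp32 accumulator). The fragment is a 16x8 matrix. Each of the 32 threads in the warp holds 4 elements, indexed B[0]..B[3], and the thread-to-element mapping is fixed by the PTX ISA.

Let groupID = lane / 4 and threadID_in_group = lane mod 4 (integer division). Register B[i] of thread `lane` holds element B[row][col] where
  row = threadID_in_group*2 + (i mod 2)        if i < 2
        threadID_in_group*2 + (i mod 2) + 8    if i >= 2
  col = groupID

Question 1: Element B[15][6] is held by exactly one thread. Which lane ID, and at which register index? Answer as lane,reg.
27,3

c: 6->gid=6  r: 15->r8=1,tid=3,i&1=1
L=6*4+3=27  i=1*2+1=3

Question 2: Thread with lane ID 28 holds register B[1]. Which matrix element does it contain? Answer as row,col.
1,7

lane 28: gid=7 (28/4), tid=0 (28%4)
i=1: r=0*2+1+0=1, c=gid=7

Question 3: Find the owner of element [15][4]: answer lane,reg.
c=4→G=4  r=15→rhi=1,T=3,p=1
L=4*4+3=19  i=1*2+1=3

19,3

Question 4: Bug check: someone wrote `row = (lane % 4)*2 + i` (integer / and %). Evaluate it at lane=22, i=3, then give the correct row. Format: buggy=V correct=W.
`(lane % 4)*2 + i`[22,3]->7
22: gid=5,tid=2
[3] (2*2+1+8,5) = (13,5)
row: 7 vs 13

buggy=7 correct=13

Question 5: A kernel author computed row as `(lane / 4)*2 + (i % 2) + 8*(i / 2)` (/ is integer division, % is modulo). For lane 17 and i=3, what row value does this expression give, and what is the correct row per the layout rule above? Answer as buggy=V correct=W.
`(lane / 4)*2 + (i % 2) + 8*(i / 2)`[17,3]->17
L=17->gid=17>>2=4, tid=17&3=1
[3]->row 1·2+1+8=11  col gid=4
row: 17 vs 11

buggy=17 correct=11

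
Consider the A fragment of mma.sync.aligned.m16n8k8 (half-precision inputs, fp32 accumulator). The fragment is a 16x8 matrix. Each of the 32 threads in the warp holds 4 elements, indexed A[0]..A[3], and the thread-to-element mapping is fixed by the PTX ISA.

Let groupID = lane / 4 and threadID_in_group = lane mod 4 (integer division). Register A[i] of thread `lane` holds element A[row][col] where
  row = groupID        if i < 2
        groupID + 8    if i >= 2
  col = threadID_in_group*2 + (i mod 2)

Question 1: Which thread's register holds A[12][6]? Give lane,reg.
r=12⇒gr=4,Rb=1  c=6⇒th=3,odd=0
L=4*4+3=19  i=1*2+0=2

19,2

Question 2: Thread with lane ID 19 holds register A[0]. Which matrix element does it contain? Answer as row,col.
19: G=4,T=3
[0] (4+0,3*2+0) = (4,6)

4,6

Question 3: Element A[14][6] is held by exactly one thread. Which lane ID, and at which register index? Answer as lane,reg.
r=14⇒gr=6,Rb=1  c=6⇒th=3,odd=0
L=6*4+3=27  i=1*2+0=2

27,2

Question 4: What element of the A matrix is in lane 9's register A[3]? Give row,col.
10,3

9: G=2,T=1
[3] (2+8,1*2+1) = (10,3)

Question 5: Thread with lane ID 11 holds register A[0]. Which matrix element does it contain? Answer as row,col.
lane 11: G=2 (11/4), T=3 (11%4)
i=0: r=2+0=2, c=3*2+0=6

2,6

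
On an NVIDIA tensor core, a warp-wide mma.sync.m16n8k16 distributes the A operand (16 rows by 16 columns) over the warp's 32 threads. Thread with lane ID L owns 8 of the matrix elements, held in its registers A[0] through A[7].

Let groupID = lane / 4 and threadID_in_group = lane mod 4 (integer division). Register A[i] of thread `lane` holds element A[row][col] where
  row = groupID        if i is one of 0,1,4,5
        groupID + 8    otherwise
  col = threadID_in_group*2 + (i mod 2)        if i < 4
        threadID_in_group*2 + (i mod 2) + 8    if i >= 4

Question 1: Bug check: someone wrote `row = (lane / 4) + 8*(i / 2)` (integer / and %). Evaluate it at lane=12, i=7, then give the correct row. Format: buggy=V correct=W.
buggy=27 correct=11

`(lane / 4) + 8*(i / 2)`[12,7]=>27
lane 12=>12/4=3, 12 mod 4=0
i=7  r:3+8=>11  c:2·0+1+8=>9
row: 27 vs 11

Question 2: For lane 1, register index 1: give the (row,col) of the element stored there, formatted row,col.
L=1=>grp=1>>2=0, tig=1&3=1
[1]=>row 0+0=0  col 1·2+1+0=3

0,3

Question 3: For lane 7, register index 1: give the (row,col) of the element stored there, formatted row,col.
1,7

lane 7: g=1 (7/4), t=3 (7%4)
i=1: r=1+0=1, c=3*2+1+0=7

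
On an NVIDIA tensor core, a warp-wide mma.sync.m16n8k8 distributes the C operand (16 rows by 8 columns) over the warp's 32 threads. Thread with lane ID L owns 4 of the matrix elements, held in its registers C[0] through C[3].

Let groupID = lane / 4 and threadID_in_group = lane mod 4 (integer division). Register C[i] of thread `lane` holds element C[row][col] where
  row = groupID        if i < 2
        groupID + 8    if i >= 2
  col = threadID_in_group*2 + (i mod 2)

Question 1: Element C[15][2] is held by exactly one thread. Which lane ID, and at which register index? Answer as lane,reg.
r=15⇒gr=7,Rb=1  c=2⇒th=1,odd=0
L=7*4+1=29  i=1*2+0=2

29,2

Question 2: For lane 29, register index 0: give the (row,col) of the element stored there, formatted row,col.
7,2

lane 29: grp=7 (29/4), tig=1 (29%4)
i=0: r=7+0=7, c=1*2+0=2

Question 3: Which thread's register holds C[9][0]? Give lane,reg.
4,2

r:9=>grp=1,rB=1  c:0=>tig=0,lo=0
L=1*4+0=4  i=1*2+0=2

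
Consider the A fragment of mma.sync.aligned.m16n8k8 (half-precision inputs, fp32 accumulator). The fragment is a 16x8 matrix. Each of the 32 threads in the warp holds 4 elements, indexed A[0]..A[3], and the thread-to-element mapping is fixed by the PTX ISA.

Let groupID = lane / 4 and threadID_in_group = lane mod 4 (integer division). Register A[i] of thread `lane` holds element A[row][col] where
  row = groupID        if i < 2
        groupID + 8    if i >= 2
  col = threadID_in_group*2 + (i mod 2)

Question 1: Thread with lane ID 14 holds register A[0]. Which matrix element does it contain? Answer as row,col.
3,4

lane 14: g=3 (14/4), t=2 (14%4)
i=0: r=3+0=3, c=2*2+0=4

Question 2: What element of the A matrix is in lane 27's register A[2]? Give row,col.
14,6

lane 27: g=6 (27/4), t=3 (27%4)
i=2: r=6+8=14, c=3*2+0=6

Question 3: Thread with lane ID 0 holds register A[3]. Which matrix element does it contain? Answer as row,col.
8,1

lane 0=>0/4=0, 0 mod 4=0
i=3  r:0+8=>8  c:2·0+1=>1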